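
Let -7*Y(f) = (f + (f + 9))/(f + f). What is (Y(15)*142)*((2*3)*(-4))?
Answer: 22152/35 ≈ 632.91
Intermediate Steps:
Y(f) = -(9 + 2*f)/(14*f) (Y(f) = -(f + (f + 9))/(7*(f + f)) = -(f + (9 + f))/(7*(2*f)) = -(9 + 2*f)*1/(2*f)/7 = -(9 + 2*f)/(14*f))
(Y(15)*142)*((2*3)*(-4)) = (((1/14)*(-9 - 2*15)/15)*142)*((2*3)*(-4)) = (((1/14)*(1/15)*(-9 - 30))*142)*(6*(-4)) = (((1/14)*(1/15)*(-39))*142)*(-24) = -13/70*142*(-24) = -923/35*(-24) = 22152/35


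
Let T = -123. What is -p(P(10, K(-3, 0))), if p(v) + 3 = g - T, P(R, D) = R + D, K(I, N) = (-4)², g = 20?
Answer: -140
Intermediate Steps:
K(I, N) = 16
P(R, D) = D + R
p(v) = 140 (p(v) = -3 + (20 - 1*(-123)) = -3 + (20 + 123) = -3 + 143 = 140)
-p(P(10, K(-3, 0))) = -1*140 = -140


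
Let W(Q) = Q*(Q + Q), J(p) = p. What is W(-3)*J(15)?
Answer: 270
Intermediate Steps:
W(Q) = 2*Q² (W(Q) = Q*(2*Q) = 2*Q²)
W(-3)*J(15) = (2*(-3)²)*15 = (2*9)*15 = 18*15 = 270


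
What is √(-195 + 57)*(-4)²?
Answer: 16*I*√138 ≈ 187.96*I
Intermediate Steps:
√(-195 + 57)*(-4)² = √(-138)*16 = (I*√138)*16 = 16*I*√138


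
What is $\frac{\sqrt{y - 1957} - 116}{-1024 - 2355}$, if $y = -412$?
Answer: $\frac{116}{3379} - \frac{i \sqrt{2369}}{3379} \approx 0.03433 - 0.014404 i$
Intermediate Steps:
$\frac{\sqrt{y - 1957} - 116}{-1024 - 2355} = \frac{\sqrt{-412 - 1957} - 116}{-1024 - 2355} = \frac{\sqrt{-2369} - 116}{-3379} = \left(i \sqrt{2369} - 116\right) \left(- \frac{1}{3379}\right) = \left(-116 + i \sqrt{2369}\right) \left(- \frac{1}{3379}\right) = \frac{116}{3379} - \frac{i \sqrt{2369}}{3379}$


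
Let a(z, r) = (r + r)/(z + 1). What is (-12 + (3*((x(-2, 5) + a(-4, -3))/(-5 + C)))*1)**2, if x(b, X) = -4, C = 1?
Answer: 441/4 ≈ 110.25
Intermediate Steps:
a(z, r) = 2*r/(1 + z) (a(z, r) = (2*r)/(1 + z) = 2*r/(1 + z))
(-12 + (3*((x(-2, 5) + a(-4, -3))/(-5 + C)))*1)**2 = (-12 + (3*((-4 + 2*(-3)/(1 - 4))/(-5 + 1)))*1)**2 = (-12 + (3*((-4 + 2*(-3)/(-3))/(-4)))*1)**2 = (-12 + (3*((-4 + 2*(-3)*(-1/3))*(-1/4)))*1)**2 = (-12 + (3*((-4 + 2)*(-1/4)))*1)**2 = (-12 + (3*(-2*(-1/4)))*1)**2 = (-12 + (3*(1/2))*1)**2 = (-12 + (3/2)*1)**2 = (-12 + 3/2)**2 = (-21/2)**2 = 441/4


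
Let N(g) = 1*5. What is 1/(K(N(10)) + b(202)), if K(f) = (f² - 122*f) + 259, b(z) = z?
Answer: -1/124 ≈ -0.0080645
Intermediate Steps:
N(g) = 5
K(f) = 259 + f² - 122*f
1/(K(N(10)) + b(202)) = 1/((259 + 5² - 122*5) + 202) = 1/((259 + 25 - 610) + 202) = 1/(-326 + 202) = 1/(-124) = -1/124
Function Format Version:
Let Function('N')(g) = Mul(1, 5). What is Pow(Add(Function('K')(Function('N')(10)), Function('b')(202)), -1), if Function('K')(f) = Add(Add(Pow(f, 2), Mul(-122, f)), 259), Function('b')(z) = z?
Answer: Rational(-1, 124) ≈ -0.0080645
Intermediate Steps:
Function('N')(g) = 5
Function('K')(f) = Add(259, Pow(f, 2), Mul(-122, f))
Pow(Add(Function('K')(Function('N')(10)), Function('b')(202)), -1) = Pow(Add(Add(259, Pow(5, 2), Mul(-122, 5)), 202), -1) = Pow(Add(Add(259, 25, -610), 202), -1) = Pow(Add(-326, 202), -1) = Pow(-124, -1) = Rational(-1, 124)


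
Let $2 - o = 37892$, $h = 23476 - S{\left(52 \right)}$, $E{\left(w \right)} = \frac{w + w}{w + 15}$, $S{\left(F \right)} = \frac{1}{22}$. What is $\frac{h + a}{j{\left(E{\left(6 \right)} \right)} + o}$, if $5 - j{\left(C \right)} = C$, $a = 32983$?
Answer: $- \frac{8694679}{5834378} \approx -1.4902$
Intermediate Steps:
$S{\left(F \right)} = \frac{1}{22}$
$E{\left(w \right)} = \frac{2 w}{15 + w}$
$h = \frac{516471}{22}$ ($h = 23476 - \frac{1}{22} = \frac{516471}{22} \approx 23476.0$)
$j{\left(C \right)} = 5 - C$
$o = -37890$ ($o = 2 - 37892 = -37890$)
$\frac{h + a}{j{\left(E{\left(6 \right)} \right)} + o} = \frac{\frac{516471}{22} + 32983}{\left(5 - 2 \cdot 6 \frac{1}{15 + 6}\right) - 37890} = \frac{1242097}{22 \left(\left(5 - 2 \cdot 6 \cdot \frac{1}{21}\right) - 37890\right)} = \frac{1242097}{22 \left(\left(5 - \frac{4}{7}\right) - 37890\right)} = \frac{1242097}{22 \left(\frac{31}{7} - 37890\right)} = \frac{1242097}{22 \left(- \frac{265199}{7}\right)} = \frac{1242097}{22} \left(- \frac{7}{265199}\right) = - \frac{8694679}{5834378}$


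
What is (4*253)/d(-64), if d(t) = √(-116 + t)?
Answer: -506*I*√5/15 ≈ -75.43*I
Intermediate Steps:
(4*253)/d(-64) = (4*253)/(√(-116 - 64)) = 1012/(√(-180)) = 1012/((6*I*√5)) = 1012*(-I*√5/30) = -506*I*√5/15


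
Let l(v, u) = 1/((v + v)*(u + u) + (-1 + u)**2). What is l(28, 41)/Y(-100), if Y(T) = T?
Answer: -1/619200 ≈ -1.6150e-6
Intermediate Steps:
l(v, u) = 1/((-1 + u)**2 + 4*u*v) (l(v, u) = 1/((2*v)*(2*u) + (-1 + u)**2) = 1/(4*u*v + (-1 + u)**2) = 1/((-1 + u)**2 + 4*u*v))
l(28, 41)/Y(-100) = 1/(((-1 + 41)**2 + 4*41*28)*(-100)) = -1/100/(40**2 + 4592) = -1/100/(1600 + 4592) = -1/100/6192 = (1/6192)*(-1/100) = -1/619200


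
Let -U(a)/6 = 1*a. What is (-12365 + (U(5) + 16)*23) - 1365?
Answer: -14052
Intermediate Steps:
U(a) = -6*a
(-12365 + (U(5) + 16)*23) - 1365 = (-12365 + (-6*5 + 16)*23) - 1365 = (-12365 + (-30 + 16)*23) - 1365 = (-12365 - 14*23) - 1365 = (-12365 - 322) - 1365 = -12687 - 1365 = -14052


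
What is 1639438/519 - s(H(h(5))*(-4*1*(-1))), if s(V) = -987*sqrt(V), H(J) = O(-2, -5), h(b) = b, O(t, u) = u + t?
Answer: 1639438/519 + 1974*I*sqrt(7) ≈ 3158.8 + 5222.7*I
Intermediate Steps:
O(t, u) = t + u
H(J) = -7 (H(J) = -2 - 5 = -7)
1639438/519 - s(H(h(5))*(-4*1*(-1))) = 1639438/519 - (-987)*sqrt(-7*(-4*1)*(-1)) = 1639438*(1/519) - (-987)*sqrt(-(-28)*(-1)) = 1639438/519 - (-987)*sqrt(-7*4) = 1639438/519 - (-987)*sqrt(-28) = 1639438/519 - (-987)*2*I*sqrt(7) = 1639438/519 - (-1974)*I*sqrt(7) = 1639438/519 + 1974*I*sqrt(7)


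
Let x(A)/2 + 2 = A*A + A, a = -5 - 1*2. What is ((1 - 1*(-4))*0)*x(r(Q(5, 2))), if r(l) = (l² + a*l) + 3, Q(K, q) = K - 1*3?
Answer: 0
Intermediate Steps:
Q(K, q) = -3 + K (Q(K, q) = K - 3 = -3 + K)
a = -7 (a = -5 - 2 = -7)
r(l) = 3 + l² - 7*l (r(l) = (l² - 7*l) + 3 = 3 + l² - 7*l)
x(A) = -4 + 2*A + 2*A² (x(A) = -4 + 2*(A*A + A) = -4 + 2*(A² + A) = -4 + 2*(A + A²) = -4 + (2*A + 2*A²) = -4 + 2*A + 2*A²)
((1 - 1*(-4))*0)*x(r(Q(5, 2))) = ((1 - 1*(-4))*0)*(-4 + 2*(3 + (-3 + 5)² - 7*(-3 + 5)) + 2*(3 + (-3 + 5)² - 7*(-3 + 5))²) = ((1 + 4)*0)*(-4 + 2*(3 + 2² - 7*2) + 2*(3 + 2² - 7*2)²) = (5*0)*(-4 + 2*(3 + 4 - 14) + 2*(3 + 4 - 14)²) = 0*(-4 + 2*(-7) + 2*(-7)²) = 0*(-4 - 14 + 2*49) = 0*(-4 - 14 + 98) = 0*80 = 0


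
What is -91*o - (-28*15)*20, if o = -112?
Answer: 18592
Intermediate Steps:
-91*o - (-28*15)*20 = -91*(-112) - (-28*15)*20 = 10192 - (-420)*20 = 10192 - 1*(-8400) = 10192 + 8400 = 18592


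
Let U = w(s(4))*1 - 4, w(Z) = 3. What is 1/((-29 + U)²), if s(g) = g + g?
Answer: 1/900 ≈ 0.0011111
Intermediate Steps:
s(g) = 2*g
U = -1 (U = 3*1 - 4 = 3 - 4 = -1)
1/((-29 + U)²) = 1/((-29 - 1)²) = 1/((-30)²) = 1/900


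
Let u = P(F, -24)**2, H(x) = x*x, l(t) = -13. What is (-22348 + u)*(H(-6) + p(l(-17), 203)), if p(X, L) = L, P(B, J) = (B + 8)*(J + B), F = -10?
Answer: -4236036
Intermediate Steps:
P(B, J) = (8 + B)*(B + J)
H(x) = x**2
u = 4624 (u = ((-10)**2 + 8*(-10) + 8*(-24) - 10*(-24))**2 = (100 - 80 - 192 + 240)**2 = 68**2 = 4624)
(-22348 + u)*(H(-6) + p(l(-17), 203)) = (-22348 + 4624)*((-6)**2 + 203) = -17724*(36 + 203) = -17724*239 = -4236036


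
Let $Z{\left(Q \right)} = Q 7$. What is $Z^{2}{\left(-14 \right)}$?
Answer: $9604$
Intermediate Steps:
$Z{\left(Q \right)} = 7 Q$
$Z^{2}{\left(-14 \right)} = \left(7 \left(-14\right)\right)^{2} = \left(-98\right)^{2} = 9604$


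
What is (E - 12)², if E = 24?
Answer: 144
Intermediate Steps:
(E - 12)² = (24 - 12)² = 12² = 144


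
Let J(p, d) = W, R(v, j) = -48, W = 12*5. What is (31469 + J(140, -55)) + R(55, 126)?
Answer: 31481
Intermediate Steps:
W = 60
J(p, d) = 60
(31469 + J(140, -55)) + R(55, 126) = (31469 + 60) - 48 = 31529 - 48 = 31481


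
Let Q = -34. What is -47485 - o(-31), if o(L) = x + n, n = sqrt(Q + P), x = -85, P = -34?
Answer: -47400 - 2*I*sqrt(17) ≈ -47400.0 - 8.2462*I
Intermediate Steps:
n = 2*I*sqrt(17) (n = sqrt(-34 - 34) = sqrt(-68) = 2*I*sqrt(17) ≈ 8.2462*I)
o(L) = -85 + 2*I*sqrt(17)
-47485 - o(-31) = -47485 - (-85 + 2*I*sqrt(17)) = -47485 + (85 - 2*I*sqrt(17)) = -47400 - 2*I*sqrt(17)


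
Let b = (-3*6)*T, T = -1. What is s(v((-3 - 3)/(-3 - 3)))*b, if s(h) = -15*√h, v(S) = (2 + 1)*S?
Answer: -270*√3 ≈ -467.65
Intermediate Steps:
v(S) = 3*S
b = 18 (b = -3*6*(-1) = -18*(-1) = 18)
s(v((-3 - 3)/(-3 - 3)))*b = -15*√3*(√6*√(-1/(-3 - 3)))*18 = -15*√3*(√6*√(-1/(-6)))*18 = -15*√3*18 = -270*√3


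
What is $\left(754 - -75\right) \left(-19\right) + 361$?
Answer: $-15390$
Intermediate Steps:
$\left(754 - -75\right) \left(-19\right) + 361 = \left(754 + 75\right) \left(-19\right) + 361 = 829 \left(-19\right) + 361 = -15751 + 361 = -15390$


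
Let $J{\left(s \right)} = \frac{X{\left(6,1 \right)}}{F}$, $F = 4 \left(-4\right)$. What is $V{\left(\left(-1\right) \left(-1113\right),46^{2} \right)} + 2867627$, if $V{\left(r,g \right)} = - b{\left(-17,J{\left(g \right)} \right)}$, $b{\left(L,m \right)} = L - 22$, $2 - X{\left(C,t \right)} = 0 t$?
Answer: $2867666$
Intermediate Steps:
$X{\left(C,t \right)} = 2$ ($X{\left(C,t \right)} = 2 - 0 t = 2 - 0 = 2 + 0 = 2$)
$F = -16$
$J{\left(s \right)} = - \frac{1}{8}$ ($J{\left(s \right)} = \frac{2}{-16} = 2 \left(- \frac{1}{16}\right) = - \frac{1}{8}$)
$b{\left(L,m \right)} = -22 + L$ ($b{\left(L,m \right)} = L - 22 = -22 + L$)
$V{\left(r,g \right)} = 39$ ($V{\left(r,g \right)} = - (-22 - 17) = \left(-1\right) \left(-39\right) = 39$)
$V{\left(\left(-1\right) \left(-1113\right),46^{2} \right)} + 2867627 = 39 + 2867627 = 2867666$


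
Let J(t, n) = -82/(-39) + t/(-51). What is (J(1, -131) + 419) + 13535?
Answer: 9252883/663 ≈ 13956.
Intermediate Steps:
J(t, n) = 82/39 - t/51 (J(t, n) = -82*(-1/39) + t*(-1/51) = 82/39 - t/51)
(J(1, -131) + 419) + 13535 = ((82/39 - 1/51*1) + 419) + 13535 = ((82/39 - 1/51) + 419) + 13535 = (1381/663 + 419) + 13535 = 279178/663 + 13535 = 9252883/663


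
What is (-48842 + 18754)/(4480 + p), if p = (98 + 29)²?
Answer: -30088/20609 ≈ -1.4599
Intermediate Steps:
p = 16129 (p = 127² = 16129)
(-48842 + 18754)/(4480 + p) = (-48842 + 18754)/(4480 + 16129) = -30088/20609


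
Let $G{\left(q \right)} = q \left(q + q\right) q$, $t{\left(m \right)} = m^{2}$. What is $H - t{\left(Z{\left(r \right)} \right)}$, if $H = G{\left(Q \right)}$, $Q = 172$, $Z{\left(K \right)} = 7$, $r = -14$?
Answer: $10176847$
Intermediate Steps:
$G{\left(q \right)} = 2 q^{3}$ ($G{\left(q \right)} = q 2 q q = q 2 q^{2} = 2 q^{3}$)
$H = 10176896$ ($H = 2 \cdot 172^{3} = 2 \cdot 5088448 = 10176896$)
$H - t{\left(Z{\left(r \right)} \right)} = 10176896 - 7^{2} = 10176896 - 49 = 10176847$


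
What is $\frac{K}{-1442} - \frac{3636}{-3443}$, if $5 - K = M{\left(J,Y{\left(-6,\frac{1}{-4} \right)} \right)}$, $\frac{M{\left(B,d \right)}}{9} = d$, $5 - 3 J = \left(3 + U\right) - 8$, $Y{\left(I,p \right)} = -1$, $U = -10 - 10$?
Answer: $\frac{371065}{354629} \approx 1.0463$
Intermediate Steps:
$U = -20$ ($U = -10 - 10 = -20$)
$J = 10$ ($J = \frac{5}{3} - \frac{\left(3 - 20\right) - 8}{3} = \frac{5}{3} - \frac{-17 - 8}{3} = \frac{5}{3} - - \frac{25}{3} = \frac{5}{3} + \frac{25}{3} = 10$)
$M{\left(B,d \right)} = 9 d$
$K = 14$ ($K = 5 - 9 \left(-1\right) = 5 - -9 = 5 + 9 = 14$)
$\frac{K}{-1442} - \frac{3636}{-3443} = \frac{14}{-1442} - \frac{3636}{-3443} = 14 \left(- \frac{1}{1442}\right) - - \frac{3636}{3443} = - \frac{1}{103} + \frac{3636}{3443} = \frac{371065}{354629}$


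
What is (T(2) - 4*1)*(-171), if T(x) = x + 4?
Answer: -342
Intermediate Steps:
T(x) = 4 + x
(T(2) - 4*1)*(-171) = ((4 + 2) - 4*1)*(-171) = (6 - 4)*(-171) = 2*(-171) = -342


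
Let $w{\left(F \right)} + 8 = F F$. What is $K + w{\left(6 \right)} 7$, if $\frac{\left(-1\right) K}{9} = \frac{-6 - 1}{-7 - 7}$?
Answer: $\frac{383}{2} \approx 191.5$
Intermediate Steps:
$w{\left(F \right)} = -8 + F^{2}$ ($w{\left(F \right)} = -8 + F F = -8 + F^{2}$)
$K = - \frac{9}{2}$ ($K = - 9 \frac{-6 - 1}{-7 - 7} = - 9 \left(- \frac{7}{-14}\right) = - 9 \left(\left(-7\right) \left(- \frac{1}{14}\right)\right) = \left(-9\right) \frac{1}{2} = - \frac{9}{2} \approx -4.5$)
$K + w{\left(6 \right)} 7 = - \frac{9}{2} + \left(-8 + 6^{2}\right) 7 = - \frac{9}{2} + \left(-8 + 36\right) 7 = - \frac{9}{2} + 28 \cdot 7 = - \frac{9}{2} + 196 = \frac{383}{2}$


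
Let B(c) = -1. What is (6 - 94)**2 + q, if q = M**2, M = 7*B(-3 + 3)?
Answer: 7793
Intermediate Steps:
M = -7 (M = 7*(-1) = -7)
q = 49 (q = (-7)**2 = 49)
(6 - 94)**2 + q = (6 - 94)**2 + 49 = (-88)**2 + 49 = 7744 + 49 = 7793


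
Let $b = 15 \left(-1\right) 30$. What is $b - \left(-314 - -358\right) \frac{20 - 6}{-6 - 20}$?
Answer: $- \frac{5542}{13} \approx -426.31$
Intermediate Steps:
$b = -450$ ($b = \left(-15\right) 30 = -450$)
$b - \left(-314 - -358\right) \frac{20 - 6}{-6 - 20} = -450 - \left(-314 - -358\right) \frac{20 - 6}{-6 - 20} = -450 - \left(-314 + 358\right) \frac{14}{-26} = -450 - 44 \cdot 14 \left(- \frac{1}{26}\right) = -450 - 44 \left(- \frac{7}{13}\right) = -450 - - \frac{308}{13} = -450 + \frac{308}{13} = - \frac{5542}{13}$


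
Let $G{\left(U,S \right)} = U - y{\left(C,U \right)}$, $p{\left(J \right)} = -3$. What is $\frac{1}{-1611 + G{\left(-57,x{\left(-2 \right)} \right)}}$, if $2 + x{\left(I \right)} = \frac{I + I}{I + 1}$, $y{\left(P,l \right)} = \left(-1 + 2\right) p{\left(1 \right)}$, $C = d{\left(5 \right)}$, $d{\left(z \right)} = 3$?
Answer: $- \frac{1}{1665} \approx -0.0006006$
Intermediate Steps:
$C = 3$
$y{\left(P,l \right)} = -3$ ($y{\left(P,l \right)} = \left(-1 + 2\right) \left(-3\right) = 1 \left(-3\right) = -3$)
$x{\left(I \right)} = -2 + \frac{2 I}{1 + I}$ ($x{\left(I \right)} = -2 + \frac{I + I}{I + 1} = -2 + \frac{2 I}{1 + I}$)
$G{\left(U,S \right)} = 3 + U$ ($G{\left(U,S \right)} = U - -3 = U + 3 = 3 + U$)
$\frac{1}{-1611 + G{\left(-57,x{\left(-2 \right)} \right)}} = \frac{1}{-1611 + \left(3 - 57\right)} = \frac{1}{-1611 - 54} = \frac{1}{-1665} = - \frac{1}{1665}$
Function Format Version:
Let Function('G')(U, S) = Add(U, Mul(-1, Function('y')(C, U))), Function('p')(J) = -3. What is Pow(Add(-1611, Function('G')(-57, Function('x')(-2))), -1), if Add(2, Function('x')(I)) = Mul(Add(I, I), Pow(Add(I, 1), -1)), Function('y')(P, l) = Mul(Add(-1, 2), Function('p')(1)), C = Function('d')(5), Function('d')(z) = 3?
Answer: Rational(-1, 1665) ≈ -0.00060060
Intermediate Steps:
C = 3
Function('y')(P, l) = -3 (Function('y')(P, l) = Mul(Add(-1, 2), -3) = Mul(1, -3) = -3)
Function('x')(I) = Add(-2, Mul(2, I, Pow(Add(1, I), -1))) (Function('x')(I) = Add(-2, Mul(Add(I, I), Pow(Add(I, 1), -1))) = Add(-2, Mul(Mul(2, I), Pow(Add(1, I), -1))) = Add(-2, Mul(2, I, Pow(Add(1, I), -1))))
Function('G')(U, S) = Add(3, U) (Function('G')(U, S) = Add(U, Mul(-1, -3)) = Add(U, 3) = Add(3, U))
Pow(Add(-1611, Function('G')(-57, Function('x')(-2))), -1) = Pow(Add(-1611, Add(3, -57)), -1) = Pow(Add(-1611, -54), -1) = Pow(-1665, -1) = Rational(-1, 1665)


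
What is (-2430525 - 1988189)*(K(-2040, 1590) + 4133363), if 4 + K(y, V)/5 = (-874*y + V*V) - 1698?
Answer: -113473251583242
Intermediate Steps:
K(y, V) = -8510 - 4370*y + 5*V**2 (K(y, V) = -20 + 5*((-874*y + V*V) - 1698) = -20 + 5*((-874*y + V**2) - 1698) = -20 + 5*((V**2 - 874*y) - 1698) = -20 + 5*(-1698 + V**2 - 874*y) = -20 + (-8490 - 4370*y + 5*V**2) = -8510 - 4370*y + 5*V**2)
(-2430525 - 1988189)*(K(-2040, 1590) + 4133363) = (-2430525 - 1988189)*((-8510 - 4370*(-2040) + 5*1590**2) + 4133363) = -4418714*((-8510 + 8914800 + 5*2528100) + 4133363) = -4418714*((-8510 + 8914800 + 12640500) + 4133363) = -4418714*(21546790 + 4133363) = -4418714*25680153 = -113473251583242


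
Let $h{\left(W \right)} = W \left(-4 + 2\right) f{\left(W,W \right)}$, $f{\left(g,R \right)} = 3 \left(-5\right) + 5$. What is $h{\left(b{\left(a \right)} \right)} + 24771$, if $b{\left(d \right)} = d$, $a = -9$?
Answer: $24591$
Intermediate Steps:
$f{\left(g,R \right)} = -10$ ($f{\left(g,R \right)} = -15 + 5 = -10$)
$h{\left(W \right)} = 20 W$ ($h{\left(W \right)} = W \left(-4 + 2\right) \left(-10\right) = W \left(-2\right) \left(-10\right) = - 2 W \left(-10\right) = 20 W$)
$h{\left(b{\left(a \right)} \right)} + 24771 = 20 \left(-9\right) + 24771 = -180 + 24771 = 24591$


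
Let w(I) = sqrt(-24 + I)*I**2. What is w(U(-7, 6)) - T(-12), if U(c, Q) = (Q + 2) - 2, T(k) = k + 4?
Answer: 8 + 108*I*sqrt(2) ≈ 8.0 + 152.74*I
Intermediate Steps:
T(k) = 4 + k
U(c, Q) = Q (U(c, Q) = (2 + Q) - 2 = Q)
w(I) = I**2*sqrt(-24 + I)
w(U(-7, 6)) - T(-12) = 6**2*sqrt(-24 + 6) - (4 - 12) = 36*sqrt(-18) - 1*(-8) = 36*(3*I*sqrt(2)) + 8 = 108*I*sqrt(2) + 8 = 8 + 108*I*sqrt(2)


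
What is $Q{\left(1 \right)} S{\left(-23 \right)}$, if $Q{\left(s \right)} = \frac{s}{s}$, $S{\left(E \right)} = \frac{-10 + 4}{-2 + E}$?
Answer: $\frac{6}{25} \approx 0.24$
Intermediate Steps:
$S{\left(E \right)} = - \frac{6}{-2 + E}$
$Q{\left(s \right)} = 1$
$Q{\left(1 \right)} S{\left(-23 \right)} = 1 \left(- \frac{6}{-2 - 23}\right) = 1 \left(- \frac{6}{-25}\right) = 1 \left(\left(-6\right) \left(- \frac{1}{25}\right)\right) = 1 \cdot \frac{6}{25} = \frac{6}{25}$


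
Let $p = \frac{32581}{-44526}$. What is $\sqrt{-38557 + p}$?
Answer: $\frac{i \sqrt{76443196914138}}{44526} \approx 196.36 i$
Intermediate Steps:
$p = - \frac{32581}{44526}$ ($p = 32581 \left(- \frac{1}{44526}\right) = - \frac{32581}{44526} \approx -0.73173$)
$\sqrt{-38557 + p} = \sqrt{-38557 - \frac{32581}{44526}} = \sqrt{- \frac{1716821563}{44526}} = \frac{i \sqrt{76443196914138}}{44526}$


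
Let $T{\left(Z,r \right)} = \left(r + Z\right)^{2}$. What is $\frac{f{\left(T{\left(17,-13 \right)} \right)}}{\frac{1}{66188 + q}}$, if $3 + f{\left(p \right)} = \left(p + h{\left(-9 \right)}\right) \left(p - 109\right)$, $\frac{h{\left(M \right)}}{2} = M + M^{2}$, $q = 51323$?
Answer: $-1748916213$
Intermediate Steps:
$T{\left(Z,r \right)} = \left(Z + r\right)^{2}$
$h{\left(M \right)} = 2 M + 2 M^{2}$ ($h{\left(M \right)} = 2 \left(M + M^{2}\right) = 2 M + 2 M^{2}$)
$f{\left(p \right)} = -3 + \left(-109 + p\right) \left(144 + p\right)$ ($f{\left(p \right)} = -3 + \left(p + 2 \left(-9\right) \left(1 - 9\right)\right) \left(p - 109\right) = -3 + \left(p + 2 \left(-9\right) \left(-8\right)\right) \left(-109 + p\right) = -3 + \left(p + 144\right) \left(-109 + p\right) = -3 + \left(144 + p\right) \left(-109 + p\right) = -3 + \left(-109 + p\right) \left(144 + p\right)$)
$\frac{f{\left(T{\left(17,-13 \right)} \right)}}{\frac{1}{66188 + q}} = \frac{-15699 + \left(\left(17 - 13\right)^{2}\right)^{2} + 35 \left(17 - 13\right)^{2}}{\frac{1}{66188 + 51323}} = \frac{-15699 + \left(4^{2}\right)^{2} + 35 \cdot 4^{2}}{\frac{1}{117511}} = \left(-15699 + 16^{2} + 35 \cdot 16\right) \frac{1}{\frac{1}{117511}} = \left(-15699 + 256 + 560\right) 117511 = \left(-14883\right) 117511 = -1748916213$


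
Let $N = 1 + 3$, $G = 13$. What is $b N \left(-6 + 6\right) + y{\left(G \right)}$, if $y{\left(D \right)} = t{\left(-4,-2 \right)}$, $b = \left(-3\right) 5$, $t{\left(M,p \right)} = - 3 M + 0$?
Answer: $12$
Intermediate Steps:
$N = 4$
$t{\left(M,p \right)} = - 3 M$
$b = -15$
$y{\left(D \right)} = 12$ ($y{\left(D \right)} = \left(-3\right) \left(-4\right) = 12$)
$b N \left(-6 + 6\right) + y{\left(G \right)} = - 15 \cdot 4 \left(-6 + 6\right) + 12 = - 15 \cdot 4 \cdot 0 + 12 = \left(-15\right) 0 + 12 = 0 + 12 = 12$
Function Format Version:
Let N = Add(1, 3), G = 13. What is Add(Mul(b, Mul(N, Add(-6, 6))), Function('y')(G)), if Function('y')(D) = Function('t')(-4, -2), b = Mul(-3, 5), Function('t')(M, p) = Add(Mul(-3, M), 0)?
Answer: 12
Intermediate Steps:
N = 4
Function('t')(M, p) = Mul(-3, M)
b = -15
Function('y')(D) = 12 (Function('y')(D) = Mul(-3, -4) = 12)
Add(Mul(b, Mul(N, Add(-6, 6))), Function('y')(G)) = Add(Mul(-15, Mul(4, Add(-6, 6))), 12) = Add(Mul(-15, Mul(4, 0)), 12) = Add(Mul(-15, 0), 12) = Add(0, 12) = 12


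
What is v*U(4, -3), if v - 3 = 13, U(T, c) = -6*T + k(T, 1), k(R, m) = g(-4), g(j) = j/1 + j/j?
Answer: -432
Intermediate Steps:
g(j) = 1 + j (g(j) = j*1 + 1 = j + 1 = 1 + j)
k(R, m) = -3 (k(R, m) = 1 - 4 = -3)
U(T, c) = -3 - 6*T (U(T, c) = -6*T - 3 = -3 - 6*T)
v = 16 (v = 3 + 13 = 16)
v*U(4, -3) = 16*(-3 - 6*4) = 16*(-3 - 24) = 16*(-27) = -432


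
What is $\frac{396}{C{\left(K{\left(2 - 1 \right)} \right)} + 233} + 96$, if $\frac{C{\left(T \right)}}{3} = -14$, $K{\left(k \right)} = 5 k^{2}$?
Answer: $\frac{18732}{191} \approx 98.073$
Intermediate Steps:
$C{\left(T \right)} = -42$ ($C{\left(T \right)} = 3 \left(-14\right) = -42$)
$\frac{396}{C{\left(K{\left(2 - 1 \right)} \right)} + 233} + 96 = \frac{396}{-42 + 233} + 96 = \frac{396}{191} + 96 = \frac{18732}{191}$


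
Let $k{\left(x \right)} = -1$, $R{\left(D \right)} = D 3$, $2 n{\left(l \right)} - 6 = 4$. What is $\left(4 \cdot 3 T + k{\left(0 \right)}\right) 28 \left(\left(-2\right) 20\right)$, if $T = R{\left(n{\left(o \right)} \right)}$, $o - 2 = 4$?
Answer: $-200480$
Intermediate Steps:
$o = 6$ ($o = 2 + 4 = 6$)
$n{\left(l \right)} = 5$ ($n{\left(l \right)} = 3 + \frac{1}{2} \cdot 4 = 3 + 2 = 5$)
$R{\left(D \right)} = 3 D$
$T = 15$ ($T = 3 \cdot 5 = 15$)
$\left(4 \cdot 3 T + k{\left(0 \right)}\right) 28 \left(\left(-2\right) 20\right) = \left(4 \cdot 3 \cdot 15 - 1\right) 28 \left(\left(-2\right) 20\right) = \left(12 \cdot 15 - 1\right) 28 \left(-40\right) = \left(180 - 1\right) 28 \left(-40\right) = 179 \cdot 28 \left(-40\right) = 5012 \left(-40\right) = -200480$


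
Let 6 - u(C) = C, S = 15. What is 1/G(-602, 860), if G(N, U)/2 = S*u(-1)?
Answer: 1/210 ≈ 0.0047619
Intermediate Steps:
u(C) = 6 - C
G(N, U) = 210 (G(N, U) = 2*(15*(6 - 1*(-1))) = 2*(15*(6 + 1)) = 2*(15*7) = 2*105 = 210)
1/G(-602, 860) = 1/210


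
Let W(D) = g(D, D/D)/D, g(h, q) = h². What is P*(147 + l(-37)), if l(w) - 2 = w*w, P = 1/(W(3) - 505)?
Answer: -759/251 ≈ -3.0239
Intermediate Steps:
W(D) = D (W(D) = D²/D = D)
P = -1/502 (P = 1/(3 - 505) = 1/(-502) = -1/502 ≈ -0.0019920)
l(w) = 2 + w² (l(w) = 2 + w*w = 2 + w²)
P*(147 + l(-37)) = -(147 + (2 + (-37)²))/502 = -(147 + (2 + 1369))/502 = -(147 + 1371)/502 = -1/502*1518 = -759/251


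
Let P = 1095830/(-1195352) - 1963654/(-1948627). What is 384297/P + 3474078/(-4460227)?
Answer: 665421998647108585426622/157515749342355191 ≈ 4.2245e+6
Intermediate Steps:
P = 105946905399/1164647590852 (P = 1095830*(-1/1195352) - 1963654*(-1/1948627) = -547915/597676 + 1963654/1948627 = 105946905399/1164647590852 ≈ 0.090969)
384297/P + 3474078/(-4460227) = 384297/(105946905399/1164647590852) + 3474078/(-4460227) = 384297*(1164647590852/105946905399) + 3474078*(-1/4460227) = 149190191740550348/35315635133 - 3474078/4460227 = 665421998647108585426622/157515749342355191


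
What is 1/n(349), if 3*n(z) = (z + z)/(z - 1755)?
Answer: -2109/349 ≈ -6.0430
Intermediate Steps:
n(z) = 2*z/(3*(-1755 + z)) (n(z) = ((z + z)/(z - 1755))/3 = ((2*z)/(-1755 + z))/3 = (2*z/(-1755 + z))/3 = 2*z/(3*(-1755 + z)))
1/n(349) = 1/((⅔)*349/(-1755 + 349)) = 1/((⅔)*349/(-1406)) = 1/((⅔)*349*(-1/1406)) = 1/(-349/2109) = -2109/349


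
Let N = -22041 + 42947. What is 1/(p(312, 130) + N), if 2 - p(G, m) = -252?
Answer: 1/21160 ≈ 4.7259e-5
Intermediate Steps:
p(G, m) = 254 (p(G, m) = 2 - 1*(-252) = 2 + 252 = 254)
N = 20906
1/(p(312, 130) + N) = 1/(254 + 20906) = 1/21160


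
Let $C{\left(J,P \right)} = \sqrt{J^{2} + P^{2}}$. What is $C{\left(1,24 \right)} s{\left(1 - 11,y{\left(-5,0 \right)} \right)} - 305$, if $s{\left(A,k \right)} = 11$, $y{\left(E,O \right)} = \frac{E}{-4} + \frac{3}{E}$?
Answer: $-305 + 11 \sqrt{577} \approx -40.771$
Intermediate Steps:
$y{\left(E,O \right)} = \frac{3}{E} - \frac{E}{4}$ ($y{\left(E,O \right)} = E \left(- \frac{1}{4}\right) + \frac{3}{E} = - \frac{E}{4} + \frac{3}{E} = \frac{3}{E} - \frac{E}{4}$)
$C{\left(1,24 \right)} s{\left(1 - 11,y{\left(-5,0 \right)} \right)} - 305 = \sqrt{1^{2} + 24^{2}} \cdot 11 - 305 = \sqrt{1 + 576} \cdot 11 - 305 = \sqrt{577} \cdot 11 - 305 = 11 \sqrt{577} - 305 = -305 + 11 \sqrt{577}$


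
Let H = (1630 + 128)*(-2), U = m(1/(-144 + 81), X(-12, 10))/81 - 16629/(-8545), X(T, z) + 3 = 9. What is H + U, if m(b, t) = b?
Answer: -153230805418/43605135 ≈ -3514.1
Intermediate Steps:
X(T, z) = 6 (X(T, z) = -3 + 9 = 6)
U = 84849242/43605135 (U = 1/((-144 + 81)*81) - 16629/(-8545) = (1/81)/(-63) - 16629*(-1/8545) = -1/63*1/81 + 16629/8545 = -1/5103 + 16629/8545 = 84849242/43605135 ≈ 1.9459)
H = -3516 (H = 1758*(-2) = -3516)
H + U = -3516 + 84849242/43605135 = -153230805418/43605135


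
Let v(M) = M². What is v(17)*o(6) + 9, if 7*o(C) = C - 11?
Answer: -1382/7 ≈ -197.43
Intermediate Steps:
o(C) = -11/7 + C/7 (o(C) = (C - 11)/7 = (-11 + C)/7 = -11/7 + C/7)
v(17)*o(6) + 9 = 17²*(-11/7 + (⅐)*6) + 9 = 289*(-11/7 + 6/7) + 9 = 289*(-5/7) + 9 = -1445/7 + 9 = -1382/7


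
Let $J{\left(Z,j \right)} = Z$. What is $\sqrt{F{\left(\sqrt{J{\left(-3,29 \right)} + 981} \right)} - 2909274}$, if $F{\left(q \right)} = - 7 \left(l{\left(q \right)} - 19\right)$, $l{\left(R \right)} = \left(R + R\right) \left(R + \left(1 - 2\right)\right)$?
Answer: $\sqrt{-2922833 + 14 \sqrt{978}} \approx 1709.5 i$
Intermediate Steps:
$l{\left(R \right)} = 2 R \left(-1 + R\right)$ ($l{\left(R \right)} = 2 R \left(R - 1\right) = 2 R \left(-1 + R\right)$)
$F{\left(q \right)} = 133 - 14 q \left(-1 + q\right)$ ($F{\left(q \right)} = - 7 \left(2 q \left(-1 + q\right) - 19\right) = - 7 \left(-19 + 2 q \left(-1 + q\right)\right) = 133 - 14 q \left(-1 + q\right)$)
$\sqrt{F{\left(\sqrt{J{\left(-3,29 \right)} + 981} \right)} - 2909274} = \sqrt{\left(133 - 14 \sqrt{-3 + 981} \left(-1 + \sqrt{-3 + 981}\right)\right) - 2909274} = \sqrt{\left(133 - 14 \sqrt{978} \left(-1 + \sqrt{978}\right)\right) - 2909274} = \sqrt{-2909141 - 14 \sqrt{978} \left(-1 + \sqrt{978}\right)}$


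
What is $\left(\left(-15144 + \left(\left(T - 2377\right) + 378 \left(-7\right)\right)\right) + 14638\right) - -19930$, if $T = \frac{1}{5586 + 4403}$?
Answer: $\frac{143851590}{9989} \approx 14401.0$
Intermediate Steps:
$T = \frac{1}{9989} \approx 0.00010011$
$\left(\left(-15144 + \left(\left(T - 2377\right) + 378 \left(-7\right)\right)\right) + 14638\right) - -19930 = \left(\left(-15144 + \left(\left(\frac{1}{9989} - 2377\right) + 378 \left(-7\right)\right)\right) + 14638\right) - -19930 = \left(\left(-15144 - \frac{50174746}{9989}\right) + 14638\right) + 19930 = \left(- \frac{201448162}{9989} + 14638\right) + 19930 = - \frac{55229180}{9989} + 19930 = \frac{143851590}{9989}$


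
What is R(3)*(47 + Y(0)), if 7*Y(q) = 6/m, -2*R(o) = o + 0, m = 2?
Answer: -498/7 ≈ -71.143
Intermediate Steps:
R(o) = -o/2 (R(o) = -(o + 0)/2 = -o/2)
Y(q) = 3/7 (Y(q) = (6/2)/7 = (6*(½))/7 = (⅐)*3 = 3/7)
R(3)*(47 + Y(0)) = (-½*3)*(47 + 3/7) = -3/2*332/7 = -498/7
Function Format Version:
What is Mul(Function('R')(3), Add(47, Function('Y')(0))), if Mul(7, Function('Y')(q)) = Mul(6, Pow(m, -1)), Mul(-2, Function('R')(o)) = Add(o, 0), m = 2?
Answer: Rational(-498, 7) ≈ -71.143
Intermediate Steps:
Function('R')(o) = Mul(Rational(-1, 2), o) (Function('R')(o) = Mul(Rational(-1, 2), Add(o, 0)) = Mul(Rational(-1, 2), o))
Function('Y')(q) = Rational(3, 7) (Function('Y')(q) = Mul(Rational(1, 7), Mul(6, Pow(2, -1))) = Mul(Rational(1, 7), Mul(6, Rational(1, 2))) = Mul(Rational(1, 7), 3) = Rational(3, 7))
Mul(Function('R')(3), Add(47, Function('Y')(0))) = Mul(Mul(Rational(-1, 2), 3), Add(47, Rational(3, 7))) = Mul(Rational(-3, 2), Rational(332, 7)) = Rational(-498, 7)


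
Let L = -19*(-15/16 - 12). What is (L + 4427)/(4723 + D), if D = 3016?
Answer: 74765/123824 ≈ 0.60380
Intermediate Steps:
L = 3933/16 (L = -19*(-15*1/16 - 12) = -19*(-15/16 - 12) = -19*(-207/16) = 3933/16 ≈ 245.81)
(L + 4427)/(4723 + D) = (3933/16 + 4427)/(4723 + 3016) = (74765/16)/7739 = (74765/16)*(1/7739) = 74765/123824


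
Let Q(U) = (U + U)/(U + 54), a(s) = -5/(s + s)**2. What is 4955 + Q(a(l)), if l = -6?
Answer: 38505295/7771 ≈ 4955.0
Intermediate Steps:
a(s) = -5/(4*s**2) (a(s) = -5*1/(4*s**2) = -5/(4*s**2))
Q(U) = 2*U/(54 + U) (Q(U) = (2*U)/(54 + U) = 2*U/(54 + U))
4955 + Q(a(l)) = 4955 + 2*(-5/4/(-6)**2)/(54 - 5/4/(-6)**2) = 4955 + 2*(-5/4*1/36)/(54 - 5/4*1/36) = 4955 + 2*(-5/144)/(54 - 5/144) = 4955 + 2*(-5/144)/(7771/144) = 4955 + 2*(-5/144)*(144/7771) = 4955 - 10/7771 = 38505295/7771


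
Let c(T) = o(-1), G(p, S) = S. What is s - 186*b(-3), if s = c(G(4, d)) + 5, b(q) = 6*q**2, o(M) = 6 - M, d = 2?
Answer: -10032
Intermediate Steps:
c(T) = 7 (c(T) = 6 - 1*(-1) = 6 + 1 = 7)
s = 12 (s = 7 + 5 = 12)
s - 186*b(-3) = 12 - 1116*(-3)**2 = 12 - 1116*9 = 12 - 186*54 = 12 - 10044 = -10032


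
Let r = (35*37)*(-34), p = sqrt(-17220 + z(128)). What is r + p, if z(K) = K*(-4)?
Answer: -44030 + 2*I*sqrt(4433) ≈ -44030.0 + 133.16*I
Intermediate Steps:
z(K) = -4*K
p = 2*I*sqrt(4433) (p = sqrt(-17220 - 4*128) = sqrt(-17220 - 512) = sqrt(-17732) = 2*I*sqrt(4433) ≈ 133.16*I)
r = -44030 (r = 1295*(-34) = -44030)
r + p = -44030 + 2*I*sqrt(4433)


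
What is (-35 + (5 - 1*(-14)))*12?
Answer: -192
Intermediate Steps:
(-35 + (5 - 1*(-14)))*12 = (-35 + (5 + 14))*12 = (-35 + 19)*12 = -16*12 = -192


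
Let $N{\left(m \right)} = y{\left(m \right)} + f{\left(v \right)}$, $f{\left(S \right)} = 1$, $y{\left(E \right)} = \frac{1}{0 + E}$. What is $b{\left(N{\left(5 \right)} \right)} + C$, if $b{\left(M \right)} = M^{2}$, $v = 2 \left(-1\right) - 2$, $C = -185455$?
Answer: $- \frac{4636339}{25} \approx -1.8545 \cdot 10^{5}$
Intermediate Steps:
$y{\left(E \right)} = \frac{1}{E}$
$v = -4$ ($v = -2 - 2 = -4$)
$N{\left(m \right)} = 1 + \frac{1}{m}$ ($N{\left(m \right)} = \frac{1}{m} + 1 = 1 + \frac{1}{m}$)
$b{\left(N{\left(5 \right)} \right)} + C = \left(\frac{1 + 5}{5}\right)^{2} - 185455 = \left(\frac{1}{5} \cdot 6\right)^{2} - 185455 = \left(\frac{6}{5}\right)^{2} - 185455 = \frac{36}{25} - 185455 = - \frac{4636339}{25}$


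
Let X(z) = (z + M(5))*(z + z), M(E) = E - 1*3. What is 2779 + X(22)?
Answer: 3835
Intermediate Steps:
M(E) = -3 + E (M(E) = E - 3 = -3 + E)
X(z) = 2*z*(2 + z) (X(z) = (z + (-3 + 5))*(z + z) = (z + 2)*(2*z) = (2 + z)*(2*z) = 2*z*(2 + z))
2779 + X(22) = 2779 + 2*22*(2 + 22) = 2779 + 2*22*24 = 2779 + 1056 = 3835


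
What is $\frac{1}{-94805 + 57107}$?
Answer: $- \frac{1}{37698} \approx -2.6527 \cdot 10^{-5}$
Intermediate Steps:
$\frac{1}{-94805 + 57107} = \frac{1}{-37698} = - \frac{1}{37698}$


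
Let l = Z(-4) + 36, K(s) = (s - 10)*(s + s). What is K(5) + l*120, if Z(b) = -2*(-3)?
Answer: 4990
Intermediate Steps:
K(s) = 2*s*(-10 + s) (K(s) = (-10 + s)*(2*s) = 2*s*(-10 + s))
Z(b) = 6
l = 42 (l = 6 + 36 = 42)
K(5) + l*120 = 2*5*(-10 + 5) + 42*120 = 2*5*(-5) + 5040 = -50 + 5040 = 4990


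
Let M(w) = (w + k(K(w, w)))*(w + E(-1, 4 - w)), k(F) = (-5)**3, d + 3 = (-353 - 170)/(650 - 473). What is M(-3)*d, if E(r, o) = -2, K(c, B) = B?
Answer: -674560/177 ≈ -3811.1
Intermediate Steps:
d = -1054/177 (d = -3 + (-353 - 170)/(650 - 473) = -3 - 523/177 = -1054/177 ≈ -5.9548)
k(F) = -125
M(w) = (-125 + w)*(-2 + w) (M(w) = (w - 125)*(w - 2) = (-125 + w)*(-2 + w))
M(-3)*d = (250 + (-3)**2 - 127*(-3))*(-1054/177) = (250 + 9 + 381)*(-1054/177) = 640*(-1054/177) = -674560/177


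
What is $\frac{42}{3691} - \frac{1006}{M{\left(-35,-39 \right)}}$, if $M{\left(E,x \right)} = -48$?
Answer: $\frac{1857581}{88584} \approx 20.97$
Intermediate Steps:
$\frac{42}{3691} - \frac{1006}{M{\left(-35,-39 \right)}} = \frac{42}{3691} - \frac{1006}{-48} = 42 \cdot \frac{1}{3691} - - \frac{503}{24} = \frac{42}{3691} + \frac{503}{24} = \frac{1857581}{88584}$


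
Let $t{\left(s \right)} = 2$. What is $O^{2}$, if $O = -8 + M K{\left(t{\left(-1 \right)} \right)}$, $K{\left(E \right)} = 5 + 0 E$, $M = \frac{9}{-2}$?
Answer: $\frac{3721}{4} \approx 930.25$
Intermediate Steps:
$M = - \frac{9}{2}$ ($M = 9 \left(- \frac{1}{2}\right) = - \frac{9}{2} \approx -4.5$)
$K{\left(E \right)} = 5$ ($K{\left(E \right)} = 5 + 0 = 5$)
$O = - \frac{61}{2}$ ($O = -8 - \frac{45}{2} = - \frac{61}{2} \approx -30.5$)
$O^{2} = \left(- \frac{61}{2}\right)^{2} = \frac{3721}{4}$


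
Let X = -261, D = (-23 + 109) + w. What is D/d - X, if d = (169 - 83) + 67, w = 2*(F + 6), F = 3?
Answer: 40037/153 ≈ 261.68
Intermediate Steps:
w = 18 (w = 2*(3 + 6) = 2*9 = 18)
d = 153 (d = 86 + 67 = 153)
D = 104 (D = (-23 + 109) + 18 = 86 + 18 = 104)
D/d - X = 104/153 - 1*(-261) = 104*(1/153) + 261 = 104/153 + 261 = 40037/153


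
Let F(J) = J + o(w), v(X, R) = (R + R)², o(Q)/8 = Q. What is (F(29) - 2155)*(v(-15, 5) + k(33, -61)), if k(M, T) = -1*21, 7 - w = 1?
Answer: -164162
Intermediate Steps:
w = 6 (w = 7 - 1*1 = 7 - 1 = 6)
o(Q) = 8*Q
k(M, T) = -21
v(X, R) = 4*R² (v(X, R) = (2*R)² = 4*R²)
F(J) = 48 + J (F(J) = J + 8*6 = J + 48 = 48 + J)
(F(29) - 2155)*(v(-15, 5) + k(33, -61)) = ((48 + 29) - 2155)*(4*5² - 21) = (77 - 2155)*(4*25 - 21) = -2078*(100 - 21) = -2078*79 = -164162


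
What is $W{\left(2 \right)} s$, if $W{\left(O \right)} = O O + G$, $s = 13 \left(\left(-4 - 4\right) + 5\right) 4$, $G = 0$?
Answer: $-624$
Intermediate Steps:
$s = -156$ ($s = 13 \left(-8 + 5\right) 4 = 13 \left(-3\right) 4 = \left(-39\right) 4 = -156$)
$W{\left(O \right)} = O^{2}$ ($W{\left(O \right)} = O O + 0 = O^{2} + 0 = O^{2}$)
$W{\left(2 \right)} s = 2^{2} \left(-156\right) = 4 \left(-156\right) = -624$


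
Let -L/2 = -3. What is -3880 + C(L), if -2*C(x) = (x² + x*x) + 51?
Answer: -7883/2 ≈ -3941.5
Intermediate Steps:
L = 6 (L = -2*(-3) = 6)
C(x) = -51/2 - x² (C(x) = -((x² + x*x) + 51)/2 = -((x² + x²) + 51)/2 = -(2*x² + 51)/2 = -(51 + 2*x²)/2 = -51/2 - x²)
-3880 + C(L) = -3880 + (-51/2 - 1*6²) = -3880 + (-51/2 - 1*36) = -3880 + (-51/2 - 36) = -3880 - 123/2 = -7883/2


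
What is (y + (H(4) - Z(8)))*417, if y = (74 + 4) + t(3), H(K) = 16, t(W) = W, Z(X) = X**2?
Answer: 13761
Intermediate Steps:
y = 81 (y = (74 + 4) + 3 = 78 + 3 = 81)
(y + (H(4) - Z(8)))*417 = (81 + (16 - 1*8**2))*417 = (81 + (16 - 1*64))*417 = (81 + (16 - 64))*417 = (81 - 48)*417 = 33*417 = 13761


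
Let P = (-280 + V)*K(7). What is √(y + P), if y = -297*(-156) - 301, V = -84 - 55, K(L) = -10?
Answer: √50221 ≈ 224.10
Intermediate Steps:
V = -139
P = 4190 (P = (-280 - 139)*(-10) = -419*(-10) = 4190)
y = 46031 (y = 46332 - 301 = 46031)
√(y + P) = √(46031 + 4190) = √50221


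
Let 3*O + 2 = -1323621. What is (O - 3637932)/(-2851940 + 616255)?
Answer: 12237419/6707055 ≈ 1.8246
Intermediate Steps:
O = -1323623/3 (O = -2/3 + (1/3)*(-1323621) = -2/3 - 441207 = -1323623/3 ≈ -4.4121e+5)
(O - 3637932)/(-2851940 + 616255) = (-1323623/3 - 3637932)/(-2851940 + 616255) = -12237419/3/(-2235685) = -12237419/3*(-1/2235685) = 12237419/6707055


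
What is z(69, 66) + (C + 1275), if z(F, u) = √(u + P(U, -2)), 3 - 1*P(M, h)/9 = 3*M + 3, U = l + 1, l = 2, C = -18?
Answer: 1257 + I*√15 ≈ 1257.0 + 3.873*I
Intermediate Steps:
U = 3 (U = 2 + 1 = 3)
P(M, h) = -27*M (P(M, h) = 27 - 9*(3*M + 3) = 27 - 9*(3 + 3*M) = 27 + (-27 - 27*M) = -27*M)
z(F, u) = √(-81 + u) (z(F, u) = √(u - 27*3) = √(u - 81) = √(-81 + u))
z(69, 66) + (C + 1275) = √(-81 + 66) + (-18 + 1275) = √(-15) + 1257 = I*√15 + 1257 = 1257 + I*√15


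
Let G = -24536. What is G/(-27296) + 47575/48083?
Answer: 309796461/164059196 ≈ 1.8883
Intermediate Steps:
G/(-27296) + 47575/48083 = -24536/(-27296) + 47575/48083 = -24536*(-1/27296) + 47575*(1/48083) = 3067/3412 + 47575/48083 = 309796461/164059196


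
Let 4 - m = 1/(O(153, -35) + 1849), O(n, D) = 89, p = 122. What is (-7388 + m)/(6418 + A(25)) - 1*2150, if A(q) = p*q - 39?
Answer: -39302124493/18273402 ≈ -2150.8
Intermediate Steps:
A(q) = -39 + 122*q (A(q) = 122*q - 39 = -39 + 122*q)
m = 7751/1938 (m = 4 - 1/(89 + 1849) = 4 - 1/1938 = 7751/1938 ≈ 3.9995)
(-7388 + m)/(6418 + A(25)) - 1*2150 = (-7388 + 7751/1938)/(6418 + (-39 + 122*25)) - 1*2150 = -14310193/(1938*(6418 + (-39 + 3050))) - 2150 = -14310193/(1938*(6418 + 3011)) - 2150 = -14310193/1938/9429 - 2150 = -14310193/1938*1/9429 - 2150 = -14310193/18273402 - 2150 = -39302124493/18273402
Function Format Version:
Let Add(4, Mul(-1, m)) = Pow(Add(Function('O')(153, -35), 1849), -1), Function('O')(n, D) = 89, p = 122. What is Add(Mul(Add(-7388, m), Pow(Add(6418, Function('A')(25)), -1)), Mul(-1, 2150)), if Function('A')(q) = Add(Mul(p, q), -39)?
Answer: Rational(-39302124493, 18273402) ≈ -2150.8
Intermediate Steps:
Function('A')(q) = Add(-39, Mul(122, q)) (Function('A')(q) = Add(Mul(122, q), -39) = Add(-39, Mul(122, q)))
m = Rational(7751, 1938) (m = Add(4, Mul(-1, Pow(Add(89, 1849), -1))) = Add(4, Mul(-1, Pow(1938, -1))) = Add(4, Mul(-1, Rational(1, 1938))) = Add(4, Rational(-1, 1938)) = Rational(7751, 1938) ≈ 3.9995)
Add(Mul(Add(-7388, m), Pow(Add(6418, Function('A')(25)), -1)), Mul(-1, 2150)) = Add(Mul(Add(-7388, Rational(7751, 1938)), Pow(Add(6418, Add(-39, Mul(122, 25))), -1)), Mul(-1, 2150)) = Add(Mul(Rational(-14310193, 1938), Pow(Add(6418, Add(-39, 3050)), -1)), -2150) = Add(Mul(Rational(-14310193, 1938), Pow(Add(6418, 3011), -1)), -2150) = Add(Mul(Rational(-14310193, 1938), Pow(9429, -1)), -2150) = Add(Mul(Rational(-14310193, 1938), Rational(1, 9429)), -2150) = Add(Rational(-14310193, 18273402), -2150) = Rational(-39302124493, 18273402)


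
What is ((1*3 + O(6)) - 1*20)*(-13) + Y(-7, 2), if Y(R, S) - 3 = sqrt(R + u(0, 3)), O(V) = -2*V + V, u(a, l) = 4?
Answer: 302 + I*sqrt(3) ≈ 302.0 + 1.732*I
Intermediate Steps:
O(V) = -V
Y(R, S) = 3 + sqrt(4 + R) (Y(R, S) = 3 + sqrt(R + 4) = 3 + sqrt(4 + R))
((1*3 + O(6)) - 1*20)*(-13) + Y(-7, 2) = ((1*3 - 1*6) - 1*20)*(-13) + (3 + sqrt(4 - 7)) = ((3 - 6) - 20)*(-13) + (3 + sqrt(-3)) = (-3 - 20)*(-13) + (3 + I*sqrt(3)) = -23*(-13) + (3 + I*sqrt(3)) = 299 + (3 + I*sqrt(3)) = 302 + I*sqrt(3)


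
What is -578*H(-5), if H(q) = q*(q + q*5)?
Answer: -86700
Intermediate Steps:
H(q) = 6*q² (H(q) = q*(q + 5*q) = q*(6*q) = 6*q²)
-578*H(-5) = -3468*(-5)² = -3468*25 = -578*150 = -86700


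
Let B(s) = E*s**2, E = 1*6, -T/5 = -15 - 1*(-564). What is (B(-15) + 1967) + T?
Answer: 572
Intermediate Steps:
T = -2745 (T = -5*(-15 - 1*(-564)) = -5*(-15 + 564) = -5*549 = -2745)
E = 6
B(s) = 6*s**2
(B(-15) + 1967) + T = (6*(-15)**2 + 1967) - 2745 = (6*225 + 1967) - 2745 = (1350 + 1967) - 2745 = 3317 - 2745 = 572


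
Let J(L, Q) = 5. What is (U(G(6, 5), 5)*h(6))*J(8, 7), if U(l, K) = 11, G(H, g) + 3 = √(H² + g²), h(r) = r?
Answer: 330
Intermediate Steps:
G(H, g) = -3 + √(H² + g²)
(U(G(6, 5), 5)*h(6))*J(8, 7) = (11*6)*5 = 66*5 = 330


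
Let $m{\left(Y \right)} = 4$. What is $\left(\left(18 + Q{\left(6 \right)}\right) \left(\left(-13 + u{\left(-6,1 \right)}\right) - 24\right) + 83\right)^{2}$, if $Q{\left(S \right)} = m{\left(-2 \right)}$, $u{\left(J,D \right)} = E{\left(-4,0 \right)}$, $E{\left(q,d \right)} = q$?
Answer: $670761$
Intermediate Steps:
$u{\left(J,D \right)} = -4$
$Q{\left(S \right)} = 4$
$\left(\left(18 + Q{\left(6 \right)}\right) \left(\left(-13 + u{\left(-6,1 \right)}\right) - 24\right) + 83\right)^{2} = \left(\left(18 + 4\right) \left(\left(-13 - 4\right) - 24\right) + 83\right)^{2} = \left(22 \left(-17 - 24\right) + 83\right)^{2} = \left(22 \left(-41\right) + 83\right)^{2} = \left(-902 + 83\right)^{2} = \left(-819\right)^{2} = 670761$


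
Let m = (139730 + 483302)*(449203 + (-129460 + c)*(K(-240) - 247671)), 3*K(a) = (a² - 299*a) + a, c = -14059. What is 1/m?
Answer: 1/18297755590458144 ≈ 5.4652e-17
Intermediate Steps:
K(a) = -298*a/3 + a²/3 (K(a) = ((a² - 299*a) + a)/3 = (a² - 298*a)/3 = -298*a/3 + a²/3)
m = 18297755590458144 (m = (139730 + 483302)*(449203 + (-129460 - 14059)*((⅓)*(-240)*(-298 - 240) - 247671)) = 623032*(449203 - 143519*((⅓)*(-240)*(-538) - 247671)) = 623032*(449203 - 143519*(43040 - 247671)) = 623032*(449203 - 143519*(-204631)) = 623032*(449203 + 29368436489) = 623032*29368885692 = 18297755590458144)
1/m = 1/18297755590458144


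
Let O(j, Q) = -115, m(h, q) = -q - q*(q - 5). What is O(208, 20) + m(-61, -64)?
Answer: -4467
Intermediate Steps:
m(h, q) = -q - q*(-5 + q)
O(208, 20) + m(-61, -64) = -115 - 64*(4 - 1*(-64)) = -115 - 64*(4 + 64) = -115 - 64*68 = -115 - 4352 = -4467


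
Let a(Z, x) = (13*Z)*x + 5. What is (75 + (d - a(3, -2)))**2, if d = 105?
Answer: 64009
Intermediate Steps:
a(Z, x) = 5 + 13*Z*x (a(Z, x) = 13*Z*x + 5 = 5 + 13*Z*x)
(75 + (d - a(3, -2)))**2 = (75 + (105 - (5 + 13*3*(-2))))**2 = (75 + (105 - (5 - 78)))**2 = (75 + (105 - 1*(-73)))**2 = (75 + (105 + 73))**2 = (75 + 178)**2 = 253**2 = 64009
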